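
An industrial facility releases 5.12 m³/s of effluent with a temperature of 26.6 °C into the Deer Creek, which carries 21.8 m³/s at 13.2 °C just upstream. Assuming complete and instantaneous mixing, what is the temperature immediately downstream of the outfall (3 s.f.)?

15.7 °C

Flow-weighted mixing: C = (Q_r C_r + Q_w C_w)/(Q_r + Q_w)
= (21.8×13.2 + 5.12×26.6)/(21.8 + 5.12) = 424.0/26.92 = 15.75 °C.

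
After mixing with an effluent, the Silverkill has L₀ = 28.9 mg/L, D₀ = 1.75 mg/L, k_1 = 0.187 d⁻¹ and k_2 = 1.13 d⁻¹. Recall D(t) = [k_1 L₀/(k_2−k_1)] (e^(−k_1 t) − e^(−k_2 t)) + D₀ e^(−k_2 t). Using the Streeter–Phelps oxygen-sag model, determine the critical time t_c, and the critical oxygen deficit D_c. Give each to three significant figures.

t_c ≈ 1.52 d; D_c ≈ 3.60 mg/L

At the critical point dD/dt = 0, so k_1 L₀ e^(−k_1 t) = k_2 D. Substituting D(t) from the Streeter–Phelps equation and solving for t gives
t_c = ln[(k_2/k_1)(1 − D₀(k_2−k_1)/(k_1 L₀))] / (k_2−k_1).
Here k_2−k_1 = 0.9430 d⁻¹ and 1 − D₀(k_2−k_1)/(k_1 L₀) = 1 − 1.75×0.9430/(0.187×28.9) = 0.6946, so
t_c = ln(6.043 × 0.6946) / 0.9430 = 1.435 / 0.9430 = 1.521 d.
L(t_c) = L₀ e^(−k_1 t_c) = 28.9 × 0.7524 = 21.74 mg/L, and at the critical point k_2 D_c = k_1 L, so D_c = (0.187/1.13) × 21.74 = 3.598 mg/L.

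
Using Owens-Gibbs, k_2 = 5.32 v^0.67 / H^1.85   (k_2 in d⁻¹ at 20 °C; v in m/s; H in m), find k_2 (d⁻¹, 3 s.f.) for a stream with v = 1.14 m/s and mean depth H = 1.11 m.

k_2 = 5.32 × 1.14^0.67 / 1.11^1.85 = 5.32 × 1.092 / 1.213 = 4.788 d⁻¹.

k_2 ≈ 4.79 d⁻¹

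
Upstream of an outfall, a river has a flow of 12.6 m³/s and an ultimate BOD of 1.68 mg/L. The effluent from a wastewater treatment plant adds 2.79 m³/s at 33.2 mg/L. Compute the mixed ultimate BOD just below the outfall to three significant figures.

Flow-weighted mixing: C = (Q_r C_r + Q_w C_w)/(Q_r + Q_w)
= (12.6×1.68 + 2.79×33.2)/(12.6 + 2.79) = 113.8/15.39 = 7.394 mg/L.

7.39 mg/L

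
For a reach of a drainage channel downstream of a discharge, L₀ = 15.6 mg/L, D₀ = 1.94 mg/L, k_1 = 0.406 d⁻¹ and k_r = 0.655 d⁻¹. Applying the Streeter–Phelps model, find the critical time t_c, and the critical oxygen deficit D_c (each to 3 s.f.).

t_c ≈ 1.60 d; D_c ≈ 5.05 mg/L

t_c = [1/(k_r−k_1)] ln[(k_r/k_1)(1 − D₀(k_r−k_1)/(k_1 L₀))]
= [1/(0.655−0.406)] ln[(0.655/0.406)(1 − 1.94×0.2490/(0.406×15.6))]
= (1/0.2490) ln[1.613 × 0.9237] = 4.016 × ln(1.490) = 4.016 × 0.3989 = 1.602 d.
D_c = (k_1/k_r) L₀ e^(−k_1 t_c) = (0.406/0.655) × 15.6 × e^(−0.406×1.602) = 0.6198 × 15.6 × 0.5218 = 5.045 mg/L.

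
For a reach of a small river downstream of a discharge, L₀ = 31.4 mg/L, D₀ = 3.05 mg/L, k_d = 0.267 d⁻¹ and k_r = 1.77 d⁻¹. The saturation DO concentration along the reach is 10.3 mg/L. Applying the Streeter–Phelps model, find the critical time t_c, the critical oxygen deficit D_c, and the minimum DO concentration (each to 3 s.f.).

t_c = [1/(k_r−k_d)] ln[(k_r/k_d)(1 − D₀(k_r−k_d)/(k_d L₀))]
= [1/(1.77−0.267)] ln[(1.77/0.267)(1 − 3.05×1.503/(0.267×31.4))]
= (1/1.503) ln[6.629 × 0.4532] = 0.6653 × ln(3.004) = 0.6653 × 1.100 = 0.7319 d.
D_c = (k_d/k_r) L₀ e^(−k_d t_c) = (0.267/1.77) × 31.4 × e^(−0.267×0.7319) = 0.1508 × 31.4 × 0.8225 = 3.896 mg/L.
Minimum DO = C_s − D_c = 10.3 − 3.896 = 6.404 mg/L.

t_c ≈ 0.732 d; D_c ≈ 3.90 mg/L; min DO ≈ 6.40 mg/L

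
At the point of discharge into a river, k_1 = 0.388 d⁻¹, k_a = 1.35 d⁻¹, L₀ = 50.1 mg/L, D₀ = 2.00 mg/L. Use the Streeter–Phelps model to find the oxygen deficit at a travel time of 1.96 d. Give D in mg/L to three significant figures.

k_1 L₀/(k_a−k_1) = 0.388×50.1/(1.35−0.388) = 19.44/0.9620 = 20.21 mg/L.
e^(−k_1 t) = e^(−0.388×1.960) = 0.4674; e^(−k_a t) = e^(−1.35×1.960) = 0.07093.
D = 20.21 × (0.4674 − 0.07093) + 2.00 × 0.07093 = 8.012 + 0.1419 = 8.154 mg/L.

D ≈ 8.15 mg/L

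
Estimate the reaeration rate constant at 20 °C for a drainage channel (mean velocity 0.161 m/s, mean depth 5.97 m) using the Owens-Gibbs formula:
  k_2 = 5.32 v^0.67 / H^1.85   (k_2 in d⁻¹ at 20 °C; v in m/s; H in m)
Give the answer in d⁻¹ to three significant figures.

k_2 ≈ 0.0574 d⁻¹

k_2 = 5.32 × 0.161^0.67 / 5.97^1.85 = 5.32 × 0.2942 / 27.26 = 0.05740 d⁻¹.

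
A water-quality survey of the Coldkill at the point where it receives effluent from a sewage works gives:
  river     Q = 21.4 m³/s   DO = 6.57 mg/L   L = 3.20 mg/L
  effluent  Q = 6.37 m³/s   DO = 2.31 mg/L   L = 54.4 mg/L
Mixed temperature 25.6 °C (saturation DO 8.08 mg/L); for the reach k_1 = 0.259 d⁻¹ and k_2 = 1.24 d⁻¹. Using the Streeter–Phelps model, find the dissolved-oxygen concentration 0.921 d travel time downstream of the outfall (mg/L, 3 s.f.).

DO ≈ 5.44 mg/L

Mixed DO = (21.4×6.57 + 6.37×2.31)/(21.4+6.37) = 155.3/27.77 = 5.593 mg/L.
Mixed L₀ = (21.4×3.20 + 6.37×54.4)/(27.77) = 415.0/27.77 = 14.94 mg/L.
Initial deficit D₀ = C_s − DO₀ = 8.08 − 5.593 = 2.487 mg/L.
D(0.921) = [0.259×14.94/(1.24−0.259)](e^(−0.259×0.921) − e^(−1.24×0.921)) + 2.487 e^(−1.24×0.921)
= 3.946 × (0.7878 − 0.3192) + 2.487 × 0.3192 = 2.643 mg/L.
DO = 8.08 − 2.643 = 5.437 mg/L.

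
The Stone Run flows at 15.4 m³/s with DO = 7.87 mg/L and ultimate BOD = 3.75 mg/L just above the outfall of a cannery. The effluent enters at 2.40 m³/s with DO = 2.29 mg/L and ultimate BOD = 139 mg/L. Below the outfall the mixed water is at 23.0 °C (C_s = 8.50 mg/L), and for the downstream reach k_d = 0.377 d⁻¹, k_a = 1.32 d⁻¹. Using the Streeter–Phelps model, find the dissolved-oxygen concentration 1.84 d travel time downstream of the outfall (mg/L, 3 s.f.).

Mixed DO = (15.4×7.87 + 2.40×2.29)/(15.4+2.40) = 126.7/17.80 = 7.118 mg/L.
Mixed L₀ = (15.4×3.75 + 2.40×139)/(17.80) = 391.3/17.80 = 21.99 mg/L.
Initial deficit D₀ = C_s − DO₀ = 8.50 − 7.118 = 1.382 mg/L.
D(1.84) = [0.377×21.99/(1.32−0.377)](e^(−0.377×1.84) − e^(−1.32×1.84)) + 1.382 e^(−1.32×1.84)
= 8.790 × (0.4997 − 0.08814) + 1.382 × 0.08814 = 3.740 mg/L.
DO = 8.50 − 3.740 = 4.760 mg/L.

DO ≈ 4.76 mg/L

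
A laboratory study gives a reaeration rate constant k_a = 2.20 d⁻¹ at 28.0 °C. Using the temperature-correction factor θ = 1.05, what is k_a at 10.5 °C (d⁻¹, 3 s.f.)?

k_a ≈ 0.937 d⁻¹

k_a(T₂) = k_a(T₁) · θ^(T₂−T₁) = 2.20 × 1.05^(10.5−28.0)
= 2.20 × 1.05^-17.5 = 2.20 × 0.4258 = 0.9367 d⁻¹.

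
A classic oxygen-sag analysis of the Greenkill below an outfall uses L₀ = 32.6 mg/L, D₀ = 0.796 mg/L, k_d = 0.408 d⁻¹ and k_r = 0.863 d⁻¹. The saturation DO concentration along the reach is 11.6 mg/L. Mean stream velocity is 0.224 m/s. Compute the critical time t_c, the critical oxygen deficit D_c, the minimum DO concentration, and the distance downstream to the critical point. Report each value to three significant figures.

t_c = [1/(k_r−k_d)] ln[(k_r/k_d)(1 − D₀(k_r−k_d)/(k_d L₀))]
= [1/(0.863−0.408)] ln[(0.863/0.408)(1 − 0.796×0.4550/(0.408×32.6))]
= (1/0.4550) ln[2.115 × 0.9728] = 2.198 × ln(2.058) = 2.198 × 0.7215 = 1.586 d.
L(t_c) = L₀ e^(−k_d t_c) = 32.6 × 0.5236 = 17.07 mg/L, and at the critical point k_r D_c = k_d L, so D_c = (0.408/0.863) × 17.07 = 8.070 mg/L.
Minimum DO = C_s − D_c = 11.6 − 8.070 = 3.530 mg/L.
x_c = v t_c = 0.224 m/s × 1.586 d × 86400 s/d = 30690 m ≈ 30.7 km.

t_c ≈ 1.59 d; D_c ≈ 8.07 mg/L; min DO ≈ 3.53 mg/L; x_c ≈ 30.7 km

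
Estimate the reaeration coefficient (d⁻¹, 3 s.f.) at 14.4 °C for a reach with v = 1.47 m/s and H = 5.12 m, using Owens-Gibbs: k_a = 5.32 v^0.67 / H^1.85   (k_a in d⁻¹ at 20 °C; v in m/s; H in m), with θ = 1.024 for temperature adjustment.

k_a(20) = 5.32 × 1.47^0.67 / 5.12^1.85 = 5.32 × 1.295 / 20.52 = 0.3356 d⁻¹.
k_a(14.4) = 0.3356 × 1.024^(14.4−20) = 0.3356 × 0.8756 = 0.2939 d⁻¹.

k_a ≈ 0.294 d⁻¹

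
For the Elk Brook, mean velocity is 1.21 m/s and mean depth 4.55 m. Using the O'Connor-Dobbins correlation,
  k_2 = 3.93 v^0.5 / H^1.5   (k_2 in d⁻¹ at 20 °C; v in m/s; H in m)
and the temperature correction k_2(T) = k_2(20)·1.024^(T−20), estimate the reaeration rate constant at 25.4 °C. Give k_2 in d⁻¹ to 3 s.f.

k_2 ≈ 0.506 d⁻¹

k_2(20) = 3.93 × 1.21^0.5 / 4.55^1.5 = 3.93 × 1.100 / 9.705 = 0.4454 d⁻¹.
k_2(25.4) = 0.4454 × 1.024^(25.4−20) = 0.4454 × 1.137 = 0.5063 d⁻¹.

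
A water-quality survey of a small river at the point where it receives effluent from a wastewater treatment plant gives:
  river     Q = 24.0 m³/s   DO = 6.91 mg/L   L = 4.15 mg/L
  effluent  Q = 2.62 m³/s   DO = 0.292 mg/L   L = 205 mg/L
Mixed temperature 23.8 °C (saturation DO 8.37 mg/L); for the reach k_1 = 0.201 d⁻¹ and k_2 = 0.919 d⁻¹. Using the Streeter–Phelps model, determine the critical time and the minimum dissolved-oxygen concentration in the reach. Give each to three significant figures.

t_c ≈ 1.59 d; minimum DO ≈ 4.57 mg/L

Mixed DO = (24.0×6.91 + 2.62×0.292)/(24.0+2.62) = 166.6/26.62 = 6.259 mg/L.
Mixed L₀ = (24.0×4.15 + 2.62×205)/(26.62) = 636.7/26.62 = 23.92 mg/L.
Initial deficit D₀ = C_s − DO₀ = 8.37 − 6.259 = 2.111 mg/L.
t_c = (1/0.7180) ln[(0.919/0.201)(1 − 2.111×0.7180/(0.201×23.92))] = 1.393 × ln(3.130) = 1.589 d.
D_c = (0.201/0.919) × 23.92 × e^(−0.201×1.589) = 0.2187 × 23.92 × 0.7265 = 3.801 mg/L.
Minimum DO = 8.37 − 3.801 = 4.569 mg/L.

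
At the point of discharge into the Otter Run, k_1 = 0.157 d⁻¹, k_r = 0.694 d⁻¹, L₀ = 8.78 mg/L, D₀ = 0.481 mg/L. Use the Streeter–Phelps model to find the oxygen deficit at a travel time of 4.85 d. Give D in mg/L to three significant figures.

k_1 L₀/(k_r−k_1) = 0.157×8.78/(0.694−0.157) = 1.378/0.5370 = 2.567 mg/L.
e^(−k_1 t) = e^(−0.157×4.850) = 0.4670; e^(−k_r t) = e^(−0.694×4.850) = 0.03453.
D = 2.567 × (0.4670 − 0.03453) + 0.481 × 0.03453 = 1.110 + 0.01661 = 1.127 mg/L.

D ≈ 1.13 mg/L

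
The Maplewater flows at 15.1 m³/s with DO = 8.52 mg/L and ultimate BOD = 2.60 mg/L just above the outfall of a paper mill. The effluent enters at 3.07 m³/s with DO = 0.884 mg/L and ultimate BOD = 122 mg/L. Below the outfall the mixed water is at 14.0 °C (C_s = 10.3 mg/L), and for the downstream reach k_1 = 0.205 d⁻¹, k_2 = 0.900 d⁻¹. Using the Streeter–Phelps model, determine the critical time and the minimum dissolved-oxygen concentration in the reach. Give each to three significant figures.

t_c ≈ 1.25 d; minimum DO ≈ 6.29 mg/L

Mixed DO = (15.1×8.52 + 3.07×0.884)/(15.1+3.07) = 131.4/18.17 = 7.230 mg/L.
Mixed L₀ = (15.1×2.60 + 3.07×122)/(18.17) = 413.8/18.17 = 22.77 mg/L.
Initial deficit D₀ = C_s − DO₀ = 10.3 − 7.230 = 3.070 mg/L.
t_c = (1/0.6950) ln[(0.900/0.205)(1 − 3.070×0.6950/(0.205×22.77))] = 1.439 × ln(2.384) = 1.250 d.
D_c = (0.205/0.900) × 22.77 × e^(−0.205×1.250) = 0.2278 × 22.77 × 0.7740 = 4.015 mg/L.
Minimum DO = 10.3 − 4.015 = 6.285 mg/L.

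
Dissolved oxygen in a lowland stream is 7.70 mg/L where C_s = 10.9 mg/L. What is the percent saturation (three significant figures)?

% saturation = C/C_s × 100 = 7.70/10.9 × 100 = 70.6 %.

70.6 % saturation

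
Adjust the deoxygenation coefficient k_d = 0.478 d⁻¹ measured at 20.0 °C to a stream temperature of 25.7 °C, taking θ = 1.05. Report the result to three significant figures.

k_d ≈ 0.631 d⁻¹

k_d(T₂) = k_d(T₁) · θ^(T₂−T₁) = 0.478 × 1.05^(25.7−20.0)
= 0.478 × 1.05^5.70 = 0.478 × 1.321 = 0.6313 d⁻¹.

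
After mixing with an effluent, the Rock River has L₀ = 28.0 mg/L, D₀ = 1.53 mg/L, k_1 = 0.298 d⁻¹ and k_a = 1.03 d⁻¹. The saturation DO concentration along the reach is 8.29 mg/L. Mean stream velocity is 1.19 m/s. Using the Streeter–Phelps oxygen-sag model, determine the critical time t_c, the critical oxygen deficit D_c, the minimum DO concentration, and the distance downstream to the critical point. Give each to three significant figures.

t_c ≈ 1.50 d; D_c ≈ 5.18 mg/L; min DO ≈ 3.11 mg/L; x_c ≈ 154 km

t_c = [1/(k_a−k_1)] ln[(k_a/k_1)(1 − D₀(k_a−k_1)/(k_1 L₀))]
= [1/(1.03−0.298)] ln[(1.03/0.298)(1 − 1.53×0.7320/(0.298×28.0))]
= (1/0.7320) ln[3.456 × 0.8658] = 1.366 × ln(2.992) = 1.366 × 1.096 = 1.497 d.
L(t_c) = L₀ e^(−k_1 t_c) = 28.0 × 0.6400 = 17.92 mg/L, and at the critical point k_a D_c = k_1 L, so D_c = (0.298/1.03) × 17.92 = 5.185 mg/L.
Minimum DO = C_s − D_c = 8.29 − 5.185 = 3.105 mg/L.
x_c = v t_c = 1.19 m/s × 1.497 d × 86400 s/d = 154000 m ≈ 154 km.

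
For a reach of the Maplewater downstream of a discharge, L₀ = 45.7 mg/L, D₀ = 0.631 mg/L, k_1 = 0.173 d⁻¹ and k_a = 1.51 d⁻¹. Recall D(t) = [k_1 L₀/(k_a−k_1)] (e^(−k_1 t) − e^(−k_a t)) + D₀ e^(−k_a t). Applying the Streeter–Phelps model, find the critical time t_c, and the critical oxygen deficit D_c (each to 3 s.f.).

t_c = [1/(k_a−k_1)] ln[(k_a/k_1)(1 − D₀(k_a−k_1)/(k_1 L₀))]
= [1/(1.51−0.173)] ln[(1.51/0.173)(1 − 0.631×1.337/(0.173×45.7))]
= (1/1.337) ln[8.728 × 0.8933] = 0.7479 × ln(7.797) = 0.7479 × 2.054 = 1.536 d.
L(t_c) = L₀ e^(−k_1 t_c) = 45.7 × 0.7666 = 35.04 mg/L, and at the critical point k_a D_c = k_1 L, so D_c = (0.173/1.51) × 35.04 = 4.014 mg/L.

t_c ≈ 1.54 d; D_c ≈ 4.01 mg/L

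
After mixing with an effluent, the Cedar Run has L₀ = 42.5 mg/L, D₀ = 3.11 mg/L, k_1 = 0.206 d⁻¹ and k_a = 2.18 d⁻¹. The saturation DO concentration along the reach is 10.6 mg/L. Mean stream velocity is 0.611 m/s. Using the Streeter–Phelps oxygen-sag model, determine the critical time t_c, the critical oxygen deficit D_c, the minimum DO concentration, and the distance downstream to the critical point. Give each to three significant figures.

t_c ≈ 0.583 d; D_c ≈ 3.56 mg/L; min DO ≈ 7.04 mg/L; x_c ≈ 30.8 km

With k_a/k_1 = 10.58 and 1 − D₀(k_a−k_1)/(k_1 L₀) = 0.2988,
t_c = ln(10.58 × 0.2988) / (2.18 − 0.206) = ln(3.162) / 1.974 = 1.151/1.974 = 0.5832 d.
D_c = (k_1/k_a) L₀ e^(−k_1 t_c) = (0.206/2.18) × 42.5 × e^(−0.206×0.5832) = 0.09450 × 42.5 × 0.8868 = 3.561 mg/L.
Minimum DO = C_s − D_c = 10.6 − 3.561 = 7.039 mg/L.
x_c = v t_c = 0.611 m/s × 0.5832 d × 86400 s/d = 30790 m ≈ 30.8 km.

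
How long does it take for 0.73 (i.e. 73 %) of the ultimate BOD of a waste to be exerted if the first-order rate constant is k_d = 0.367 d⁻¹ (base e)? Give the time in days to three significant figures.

y/L₀ = 1 − e^(−k_d t) = 0.73 ⇒ e^(−k_d t) = 0.270
t = −ln(0.270) / 0.367 = 1.309 / 0.367 = 3.568 d.

t ≈ 3.57 d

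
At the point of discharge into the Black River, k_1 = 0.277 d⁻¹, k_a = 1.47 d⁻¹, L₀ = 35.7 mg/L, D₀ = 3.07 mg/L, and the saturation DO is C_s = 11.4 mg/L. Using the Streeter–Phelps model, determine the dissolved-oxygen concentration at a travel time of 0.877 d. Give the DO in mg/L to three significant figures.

DO ≈ 6.34 mg/L

k_1 L₀/(k_a−k_1) = 0.277×35.7/(1.47−0.277) = 9.889/1.193 = 8.289 mg/L.
e^(−k_1 t) = e^(−0.277×0.8770) = 0.7843; e^(−k_a t) = e^(−1.47×0.8770) = 0.2755.
D = 8.289 × (0.7843 − 0.2755) + 3.07 × 0.2755 = 4.218 + 0.8458 = 5.064 mg/L.
DO = C_s − D = 11.4 − 5.064 = 6.336 mg/L.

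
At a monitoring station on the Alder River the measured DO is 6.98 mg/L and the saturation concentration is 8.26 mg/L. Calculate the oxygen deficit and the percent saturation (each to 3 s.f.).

D ≈ 1.28 mg/L; 84.5 % saturation

D = C_s − C = 8.26 − 6.98 = 1.28 mg/L.
% saturation = 6.98/8.26 × 100 = 84.5 %.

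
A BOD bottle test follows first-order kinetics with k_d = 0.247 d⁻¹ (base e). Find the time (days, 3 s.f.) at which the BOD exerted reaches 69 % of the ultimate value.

y/L₀ = 1 − e^(−k_d t) = 0.69 ⇒ e^(−k_d t) = 0.310
t = −ln(0.310) / 0.247 = 1.171 / 0.247 = 4.742 d.

t ≈ 4.74 d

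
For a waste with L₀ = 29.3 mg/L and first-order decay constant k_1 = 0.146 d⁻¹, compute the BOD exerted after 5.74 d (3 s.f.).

y ≈ 16.6 mg/L

y_t = L₀(1 − e^(−k_1 t)) = 29.3 × (1 − e^(−0.146×5.74))
= 29.3 × (1 − 0.4326) = 29.3 × 0.5674 = 16.63 mg/L.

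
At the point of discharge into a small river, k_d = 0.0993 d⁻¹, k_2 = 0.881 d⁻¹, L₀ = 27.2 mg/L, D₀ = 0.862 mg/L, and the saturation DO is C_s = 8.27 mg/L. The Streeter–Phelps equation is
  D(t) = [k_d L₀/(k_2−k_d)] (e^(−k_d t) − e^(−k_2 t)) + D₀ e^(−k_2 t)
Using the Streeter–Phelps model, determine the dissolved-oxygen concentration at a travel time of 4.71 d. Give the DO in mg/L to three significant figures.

DO ≈ 6.15 mg/L

k_d L₀/(k_2−k_d) = 0.0993×27.2/(0.881−0.0993) = 2.701/0.7817 = 3.455 mg/L.
e^(−k_d t) = e^(−0.0993×4.710) = 0.6264; e^(−k_2 t) = e^(−0.881×4.710) = 0.01577.
D = 3.455 × (0.6264 − 0.01577) + 0.862 × 0.01577 = 2.110 + 0.01360 = 2.124 mg/L.
DO = C_s − D = 8.27 − 2.124 = 6.146 mg/L.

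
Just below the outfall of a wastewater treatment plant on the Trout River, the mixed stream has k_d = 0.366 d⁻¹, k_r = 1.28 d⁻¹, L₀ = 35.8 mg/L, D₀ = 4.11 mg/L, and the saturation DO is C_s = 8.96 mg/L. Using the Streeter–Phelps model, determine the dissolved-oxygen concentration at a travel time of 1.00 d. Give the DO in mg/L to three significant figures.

k_d L₀/(k_r−k_d) = 0.366×35.8/(1.28−0.366) = 13.10/0.9140 = 14.34 mg/L.
e^(−k_d t) = e^(−0.366×1.000) = 0.6935; e^(−k_r t) = e^(−1.28×1.000) = 0.2780.
D = 14.34 × (0.6935 − 0.2780) + 4.11 × 0.2780 = 5.956 + 1.143 = 7.099 mg/L.
DO = C_s − D = 8.96 − 7.099 = 1.861 mg/L.

DO ≈ 1.86 mg/L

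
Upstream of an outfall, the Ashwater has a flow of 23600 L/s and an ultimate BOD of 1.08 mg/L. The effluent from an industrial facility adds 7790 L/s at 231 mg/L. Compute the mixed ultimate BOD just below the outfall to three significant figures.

Flow-weighted mixing: C = (Q_r C_r + Q_w C_w)/(Q_r + Q_w)
= (23600×1.08 + 7790×231)/(23600 + 7790) = 1.825×10^6/31390 = 58.14 mg/L.

58.1 mg/L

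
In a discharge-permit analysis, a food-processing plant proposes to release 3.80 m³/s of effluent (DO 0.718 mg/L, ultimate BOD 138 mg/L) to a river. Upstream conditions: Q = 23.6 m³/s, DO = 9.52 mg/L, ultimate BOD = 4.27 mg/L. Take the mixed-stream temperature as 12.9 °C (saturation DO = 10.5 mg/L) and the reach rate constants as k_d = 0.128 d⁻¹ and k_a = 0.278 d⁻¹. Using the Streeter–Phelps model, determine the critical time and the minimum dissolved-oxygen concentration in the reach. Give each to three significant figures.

Mixed DO = (23.6×9.52 + 3.80×0.718)/(23.6+3.80) = 227.4/27.40 = 8.299 mg/L.
Mixed L₀ = (23.6×4.27 + 3.80×138)/(27.40) = 625.2/27.40 = 22.82 mg/L.
Initial deficit D₀ = C_s − DO₀ = 10.5 − 8.299 = 2.201 mg/L.
t_c = (1/0.1500) ln[(0.278/0.128)(1 − 2.201×0.1500/(0.128×22.82))] = 6.667 × ln(1.926) = 4.371 d.
D_c = (0.128/0.278) × 22.82 × e^(−0.128×4.371) = 0.4604 × 22.82 × 0.5715 = 6.004 mg/L.
Minimum DO = 10.5 − 6.004 = 4.496 mg/L.

t_c ≈ 4.37 d; minimum DO ≈ 4.50 mg/L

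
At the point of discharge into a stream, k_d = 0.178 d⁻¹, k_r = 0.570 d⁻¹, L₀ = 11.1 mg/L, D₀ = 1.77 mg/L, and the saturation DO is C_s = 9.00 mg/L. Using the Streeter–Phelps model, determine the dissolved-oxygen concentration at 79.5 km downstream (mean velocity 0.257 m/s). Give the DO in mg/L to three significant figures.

Travel time t = x/v = 79.5 km / (0.257 m/s) = 79500 m / 0.257 m/s = 309300 s = 3.580 d.
k_d L₀/(k_r−k_d) = 0.178×11.1/(0.570−0.178) = 1.976/0.3920 = 5.040 mg/L.
e^(−k_d t) = e^(−0.178×3.580) = 0.5287; e^(−k_r t) = e^(−0.570×3.580) = 0.1299.
D = 5.040 × (0.5287 − 0.1299) + 1.77 × 0.1299 = 2.010 + 0.2300 = 2.240 mg/L.
DO = C_s − D = 9.00 − 2.240 = 6.760 mg/L.

DO ≈ 6.76 mg/L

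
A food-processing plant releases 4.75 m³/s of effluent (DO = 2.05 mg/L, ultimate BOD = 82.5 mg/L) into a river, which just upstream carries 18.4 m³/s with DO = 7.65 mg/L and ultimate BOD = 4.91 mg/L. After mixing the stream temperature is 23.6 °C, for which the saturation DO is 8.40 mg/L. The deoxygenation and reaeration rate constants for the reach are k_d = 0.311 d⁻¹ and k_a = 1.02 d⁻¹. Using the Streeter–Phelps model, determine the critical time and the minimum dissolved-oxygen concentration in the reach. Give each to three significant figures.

Mixed DO = (18.4×7.65 + 4.75×2.05)/(18.4+4.75) = 150.5/23.15 = 6.501 mg/L.
Mixed L₀ = (18.4×4.91 + 4.75×82.5)/(23.15) = 482.2/23.15 = 20.83 mg/L.
Initial deficit D₀ = C_s − DO₀ = 8.40 − 6.501 = 1.899 mg/L.
t_c = (1/0.7090) ln[(1.02/0.311)(1 − 1.899×0.7090/(0.311×20.83))] = 1.410 × ln(2.598) = 1.347 d.
D_c = (0.311/1.02) × 20.83 × e^(−0.311×1.347) = 0.3049 × 20.83 × 0.6578 = 4.178 mg/L.
Minimum DO = 8.40 − 4.178 = 4.222 mg/L.

t_c ≈ 1.35 d; minimum DO ≈ 4.22 mg/L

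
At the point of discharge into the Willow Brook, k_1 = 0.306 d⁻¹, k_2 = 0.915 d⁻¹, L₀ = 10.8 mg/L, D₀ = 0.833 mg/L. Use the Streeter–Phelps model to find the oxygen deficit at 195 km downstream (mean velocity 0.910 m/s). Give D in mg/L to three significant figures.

D ≈ 2.07 mg/L

Travel time t = x/v = 195 km / (0.910 m/s) = 195000 m / 0.910 m/s = 214300 s = 2.480 d.
k_1 L₀/(k_2−k_1) = 0.306×10.8/(0.915−0.306) = 3.305/0.6090 = 5.427 mg/L.
e^(−k_1 t) = e^(−0.306×2.480) = 0.4682; e^(−k_2 t) = e^(−0.915×2.480) = 0.1034.
D = 5.427 × (0.4682 − 0.1034) + 0.833 × 0.1034 = 1.980 + 0.08612 = 2.066 mg/L.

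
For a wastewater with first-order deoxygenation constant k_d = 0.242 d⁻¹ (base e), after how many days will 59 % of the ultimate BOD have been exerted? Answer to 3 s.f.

t ≈ 3.68 d

y/L₀ = 1 − e^(−k_d t) = 0.59 ⇒ e^(−k_d t) = 0.410
t = −ln(0.410) / 0.242 = 0.8916 / 0.242 = 3.684 d.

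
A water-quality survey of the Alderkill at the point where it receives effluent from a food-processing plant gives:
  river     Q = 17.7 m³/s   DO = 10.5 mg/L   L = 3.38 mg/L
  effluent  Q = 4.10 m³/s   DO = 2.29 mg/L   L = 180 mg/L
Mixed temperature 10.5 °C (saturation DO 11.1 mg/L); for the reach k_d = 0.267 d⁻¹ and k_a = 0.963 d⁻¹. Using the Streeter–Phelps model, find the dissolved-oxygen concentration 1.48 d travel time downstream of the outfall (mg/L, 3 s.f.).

Mixed DO = (17.7×10.5 + 4.10×2.29)/(17.7+4.10) = 195.2/21.80 = 8.956 mg/L.
Mixed L₀ = (17.7×3.38 + 4.10×180)/(21.80) = 797.8/21.80 = 36.60 mg/L.
Initial deficit D₀ = C_s − DO₀ = 11.1 − 8.956 = 2.144 mg/L.
D(1.48) = [0.267×36.60/(0.963−0.267)](e^(−0.267×1.48) − e^(−0.963×1.48)) + 2.144 e^(−0.963×1.48)
= 14.04 × (0.6736 − 0.2405) + 2.144 × 0.2405 = 6.596 mg/L.
DO = 11.1 − 6.596 = 4.504 mg/L.

DO ≈ 4.50 mg/L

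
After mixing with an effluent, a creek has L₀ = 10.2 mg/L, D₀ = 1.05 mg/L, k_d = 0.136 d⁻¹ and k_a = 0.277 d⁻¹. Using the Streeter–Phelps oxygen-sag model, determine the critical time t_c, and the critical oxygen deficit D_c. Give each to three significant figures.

t_c ≈ 4.24 d; D_c ≈ 2.81 mg/L

With k_a/k_d = 2.037 and 1 − D₀(k_a−k_d)/(k_d L₀) = 0.8933,
t_c = ln(2.037 × 0.8933) / (0.277 − 0.136) = ln(1.819) / 0.1410 = 0.5985/0.1410 = 4.245 d.
L(t_c) = L₀ e^(−k_d t_c) = 10.2 × 0.5614 = 5.727 mg/L, and at the critical point k_a D_c = k_d L, so D_c = (0.136/0.277) × 5.727 = 2.812 mg/L.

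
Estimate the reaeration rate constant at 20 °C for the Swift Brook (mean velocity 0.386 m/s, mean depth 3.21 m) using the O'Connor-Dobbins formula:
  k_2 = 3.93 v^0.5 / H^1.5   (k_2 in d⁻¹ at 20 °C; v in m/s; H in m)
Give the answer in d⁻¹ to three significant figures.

k_2 = 3.93 × 0.386^0.5 / 3.21^1.5 = 3.93 × 0.6213 / 5.751 = 0.4245 d⁻¹.

k_2 ≈ 0.425 d⁻¹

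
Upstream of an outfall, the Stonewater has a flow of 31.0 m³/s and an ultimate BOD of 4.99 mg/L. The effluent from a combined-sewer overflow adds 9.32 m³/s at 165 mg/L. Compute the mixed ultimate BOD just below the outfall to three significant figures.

42.0 mg/L

Flow-weighted mixing: C = (Q_r C_r + Q_w C_w)/(Q_r + Q_w)
= (31.0×4.99 + 9.32×165)/(31.0 + 9.32) = 1692/40.32 = 41.98 mg/L.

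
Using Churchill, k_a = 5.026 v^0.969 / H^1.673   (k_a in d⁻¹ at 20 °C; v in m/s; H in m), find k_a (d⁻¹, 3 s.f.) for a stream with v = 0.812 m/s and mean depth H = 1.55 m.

k_a = 5.026 × 0.812^0.969 / 1.55^1.673 = 5.026 × 0.8173 / 2.082 = 1.973 d⁻¹.

k_a ≈ 1.97 d⁻¹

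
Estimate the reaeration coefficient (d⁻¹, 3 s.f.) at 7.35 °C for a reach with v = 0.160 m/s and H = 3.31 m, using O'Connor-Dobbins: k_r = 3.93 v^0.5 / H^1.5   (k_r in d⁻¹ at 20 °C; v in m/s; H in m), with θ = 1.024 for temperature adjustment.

k_r ≈ 0.193 d⁻¹

k_r(20) = 3.93 × 0.160^0.5 / 3.31^1.5 = 3.93 × 0.4000 / 6.022 = 0.2610 d⁻¹.
k_r(7.35) = 0.2610 × 1.024^(7.35−20) = 0.2610 × 0.7408 = 0.1934 d⁻¹.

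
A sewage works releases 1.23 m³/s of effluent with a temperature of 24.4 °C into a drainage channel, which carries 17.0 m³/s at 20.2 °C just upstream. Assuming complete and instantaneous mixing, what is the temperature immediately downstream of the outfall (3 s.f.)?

20.5 °C

Flow-weighted mixing: C = (Q_r C_r + Q_w C_w)/(Q_r + Q_w)
= (17.0×20.2 + 1.23×24.4)/(17.0 + 1.23) = 373.4/18.23 = 20.48 °C.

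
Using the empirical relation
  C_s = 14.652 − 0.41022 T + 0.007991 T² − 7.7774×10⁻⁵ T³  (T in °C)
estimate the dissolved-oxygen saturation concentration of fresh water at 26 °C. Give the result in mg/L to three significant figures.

C_s = 14.652 − 0.41022×26 + 0.007991×26² − 7.7774×10⁻⁵×26³ = 8.021 mg/L.

C_s ≈ 8.02 mg/L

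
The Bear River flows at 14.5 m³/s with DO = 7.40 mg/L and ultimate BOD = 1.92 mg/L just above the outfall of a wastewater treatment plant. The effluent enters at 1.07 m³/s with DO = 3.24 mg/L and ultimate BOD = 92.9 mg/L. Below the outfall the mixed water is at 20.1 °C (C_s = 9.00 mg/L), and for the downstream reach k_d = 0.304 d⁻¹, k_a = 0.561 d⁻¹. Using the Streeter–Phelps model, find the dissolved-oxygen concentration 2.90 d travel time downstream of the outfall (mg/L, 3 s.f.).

Mixed DO = (14.5×7.40 + 1.07×3.24)/(14.5+1.07) = 110.8/15.57 = 7.114 mg/L.
Mixed L₀ = (14.5×1.92 + 1.07×92.9)/(15.57) = 127.2/15.57 = 8.172 mg/L.
Initial deficit D₀ = C_s − DO₀ = 9.00 − 7.114 = 1.886 mg/L.
D(2.90) = [0.304×8.172/(0.561−0.304)](e^(−0.304×2.90) − e^(−0.561×2.90)) + 1.886 e^(−0.561×2.90)
= 9.667 × (0.4141 − 0.1965) + 1.886 × 0.1965 = 2.474 mg/L.
DO = 9.00 − 2.474 = 6.526 mg/L.

DO ≈ 6.53 mg/L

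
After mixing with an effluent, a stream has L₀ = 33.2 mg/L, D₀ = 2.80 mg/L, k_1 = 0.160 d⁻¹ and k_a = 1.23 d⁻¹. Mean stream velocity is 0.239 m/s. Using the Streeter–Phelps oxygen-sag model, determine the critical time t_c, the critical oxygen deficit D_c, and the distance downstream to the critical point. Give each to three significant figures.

t_c ≈ 1.13 d; D_c ≈ 3.60 mg/L; x_c ≈ 23.3 km

t_c = [1/(k_a−k_1)] ln[(k_a/k_1)(1 − D₀(k_a−k_1)/(k_1 L₀))]
= [1/(1.23−0.160)] ln[(1.23/0.160)(1 − 2.80×1.070/(0.160×33.2))]
= (1/1.070) ln[7.688 × 0.4360] = 0.9346 × ln(3.352) = 0.9346 × 1.209 = 1.130 d.
L(t_c) = L₀ e^(−k_1 t_c) = 33.2 × 0.8346 = 27.71 mg/L, and at the critical point k_a D_c = k_1 L, so D_c = (0.160/1.23) × 27.71 = 3.604 mg/L.
x_c = v t_c = 0.239 m/s × 1.130 d × 86400 s/d = 23340 m ≈ 23.3 km.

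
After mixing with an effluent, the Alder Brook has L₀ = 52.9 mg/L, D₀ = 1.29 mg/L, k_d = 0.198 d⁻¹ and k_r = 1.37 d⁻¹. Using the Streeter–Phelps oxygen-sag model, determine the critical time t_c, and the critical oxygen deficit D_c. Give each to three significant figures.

At the critical point dD/dt = 0, so k_d L₀ e^(−k_d t) = k_r D. Substituting D(t) from the Streeter–Phelps equation and solving for t gives
t_c = ln[(k_r/k_d)(1 − D₀(k_r−k_d)/(k_d L₀))] / (k_r−k_d).
Here k_r−k_d = 1.172 d⁻¹ and 1 − D₀(k_r−k_d)/(k_d L₀) = 1 − 1.29×1.172/(0.198×52.9) = 0.8557, so
t_c = ln(6.919 × 0.8557) / 1.172 = 1.778 / 1.172 = 1.517 d.
D_c = (k_d/k_r) L₀ e^(−k_d t_c) = (0.198/1.37) × 52.9 × e^(−0.198×1.517) = 0.1445 × 52.9 × 0.7405 = 5.661 mg/L.

t_c ≈ 1.52 d; D_c ≈ 5.66 mg/L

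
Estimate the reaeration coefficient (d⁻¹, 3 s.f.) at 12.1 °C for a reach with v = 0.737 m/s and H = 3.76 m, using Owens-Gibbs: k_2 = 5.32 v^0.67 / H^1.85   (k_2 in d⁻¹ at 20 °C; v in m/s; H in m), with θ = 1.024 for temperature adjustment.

k_2 ≈ 0.310 d⁻¹

k_2(20) = 5.32 × 0.737^0.67 / 3.76^1.85 = 5.32 × 0.8151 / 11.59 = 0.3741 d⁻¹.
k_2(12.1) = 0.3741 × 1.024^(12.1−20) = 0.3741 × 0.8291 = 0.3102 d⁻¹.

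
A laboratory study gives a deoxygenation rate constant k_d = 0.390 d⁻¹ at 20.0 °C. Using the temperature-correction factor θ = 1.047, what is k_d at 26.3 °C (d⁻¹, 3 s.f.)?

k_d(T₂) = k_d(T₁) · θ^(T₂−T₁) = 0.390 × 1.047^(26.3−20.0)
= 0.390 × 1.047^6.30 = 0.390 × 1.336 = 0.5209 d⁻¹.

k_d ≈ 0.521 d⁻¹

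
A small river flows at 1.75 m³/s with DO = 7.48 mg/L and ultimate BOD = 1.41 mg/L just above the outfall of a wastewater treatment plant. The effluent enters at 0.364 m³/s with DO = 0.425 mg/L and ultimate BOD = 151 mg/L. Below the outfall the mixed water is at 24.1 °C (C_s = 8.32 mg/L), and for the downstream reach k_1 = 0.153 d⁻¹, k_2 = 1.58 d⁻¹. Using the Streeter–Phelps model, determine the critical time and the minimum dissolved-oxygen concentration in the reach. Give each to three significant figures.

Mixed DO = (1.75×7.48 + 0.364×0.425)/(1.75+0.364) = 13.24/2.114 = 6.265 mg/L.
Mixed L₀ = (1.75×1.41 + 0.364×151)/(2.114) = 57.43/2.114 = 27.17 mg/L.
Initial deficit D₀ = C_s − DO₀ = 8.32 − 6.265 = 2.055 mg/L.
t_c = (1/1.427) ln[(1.58/0.153)(1 − 2.055×1.427/(0.153×27.17))] = 0.7008 × ln(3.042) = 0.7796 d.
D_c = (0.153/1.58) × 27.17 × e^(−0.153×0.7796) = 0.09684 × 27.17 × 0.8876 = 2.335 mg/L.
Minimum DO = 8.32 − 2.335 = 5.985 mg/L.

t_c ≈ 0.780 d; minimum DO ≈ 5.99 mg/L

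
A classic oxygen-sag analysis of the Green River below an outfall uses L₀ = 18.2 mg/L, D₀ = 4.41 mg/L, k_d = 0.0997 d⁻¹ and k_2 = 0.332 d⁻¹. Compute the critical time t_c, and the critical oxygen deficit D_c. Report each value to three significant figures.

At the critical point dD/dt = 0, so k_d L₀ e^(−k_d t) = k_2 D. Substituting D(t) from the Streeter–Phelps equation and solving for t gives
t_c = ln[(k_2/k_d)(1 − D₀(k_2−k_d)/(k_d L₀))] / (k_2−k_d).
Here k_2−k_d = 0.2323 d⁻¹ and 1 − D₀(k_2−k_d)/(k_d L₀) = 1 − 4.41×0.2323/(0.0997×18.2) = 0.4354, so
t_c = ln(3.330 × 0.4354) / 0.2323 = 0.3715 / 0.2323 = 1.599 d.
L(t_c) = L₀ e^(−k_d t_c) = 18.2 × 0.8526 = 15.52 mg/L, and at the critical point k_2 D_c = k_d L, so D_c = (0.0997/0.332) × 15.52 = 4.660 mg/L.

t_c ≈ 1.60 d; D_c ≈ 4.66 mg/L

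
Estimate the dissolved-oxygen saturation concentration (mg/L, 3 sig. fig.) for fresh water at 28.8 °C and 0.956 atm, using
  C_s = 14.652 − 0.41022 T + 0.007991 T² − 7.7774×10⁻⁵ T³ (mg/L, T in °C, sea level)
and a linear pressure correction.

C_s ≈ 7.27 mg/L

At sea level: C_s = 14.652 − 0.41022×28.8 + 0.007991×28.8² − 7.7774×10⁻⁵×28.8³ = 7.608 mg/L.
Pressure correction: C_s' = 7.608 × 0.956 = 7.273 mg/L.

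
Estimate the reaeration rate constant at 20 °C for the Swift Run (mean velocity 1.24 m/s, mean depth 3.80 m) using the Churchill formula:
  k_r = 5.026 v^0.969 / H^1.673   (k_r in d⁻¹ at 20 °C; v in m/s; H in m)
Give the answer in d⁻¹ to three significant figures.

k_r = 5.026 × 1.24^0.969 / 3.80^1.673 = 5.026 × 1.232 / 9.332 = 0.6634 d⁻¹.

k_r ≈ 0.663 d⁻¹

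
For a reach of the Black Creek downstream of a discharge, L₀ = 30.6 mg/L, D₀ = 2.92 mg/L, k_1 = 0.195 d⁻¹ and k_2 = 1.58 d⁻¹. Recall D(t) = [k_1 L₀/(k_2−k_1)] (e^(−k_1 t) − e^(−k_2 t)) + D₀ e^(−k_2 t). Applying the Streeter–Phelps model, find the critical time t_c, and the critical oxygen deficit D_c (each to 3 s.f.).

t_c ≈ 0.693 d; D_c ≈ 3.30 mg/L

At the critical point dD/dt = 0, so k_1 L₀ e^(−k_1 t) = k_2 D. Substituting D(t) from the Streeter–Phelps equation and solving for t gives
t_c = ln[(k_2/k_1)(1 − D₀(k_2−k_1)/(k_1 L₀))] / (k_2−k_1).
Here k_2−k_1 = 1.385 d⁻¹ and 1 − D₀(k_2−k_1)/(k_1 L₀) = 1 − 2.92×1.385/(0.195×30.6) = 0.3222, so
t_c = ln(8.103 × 0.3222) / 1.385 = 0.9597 / 1.385 = 0.6929 d.
L(t_c) = L₀ e^(−k_1 t_c) = 30.6 × 0.8736 = 26.73 mg/L, and at the critical point k_2 D_c = k_1 L, so D_c = (0.195/1.58) × 26.73 = 3.299 mg/L.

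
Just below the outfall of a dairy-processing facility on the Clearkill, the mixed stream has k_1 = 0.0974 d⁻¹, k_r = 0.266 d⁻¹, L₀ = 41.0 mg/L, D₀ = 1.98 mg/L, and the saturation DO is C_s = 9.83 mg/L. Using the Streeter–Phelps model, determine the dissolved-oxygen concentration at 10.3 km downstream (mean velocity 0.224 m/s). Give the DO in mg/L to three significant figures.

Travel time t = x/v = 10.3 km / (0.224 m/s) = 10300 m / 0.224 m/s = 45980 s = 0.5322 d.
k_1 L₀/(k_r−k_1) = 0.0974×41.0/(0.266−0.0974) = 3.993/0.1686 = 23.69 mg/L.
e^(−k_1 t) = e^(−0.0974×0.5322) = 0.9495; e^(−k_r t) = e^(−0.266×0.5322) = 0.8680.
D = 23.69 × (0.9495 − 0.8680) + 1.98 × 0.8680 = 1.930 + 1.719 = 3.649 mg/L.
DO = C_s − D = 9.83 − 3.649 = 6.181 mg/L.

DO ≈ 6.18 mg/L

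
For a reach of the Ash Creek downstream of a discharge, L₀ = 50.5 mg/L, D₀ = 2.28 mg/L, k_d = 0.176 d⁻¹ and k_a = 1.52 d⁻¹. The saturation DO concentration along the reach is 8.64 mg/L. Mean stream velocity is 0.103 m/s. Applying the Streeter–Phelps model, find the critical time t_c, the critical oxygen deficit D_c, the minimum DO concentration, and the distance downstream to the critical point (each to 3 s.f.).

t_c ≈ 1.29 d; D_c ≈ 4.66 mg/L; min DO ≈ 3.98 mg/L; x_c ≈ 11.5 km

t_c = [1/(k_a−k_d)] ln[(k_a/k_d)(1 − D₀(k_a−k_d)/(k_d L₀))]
= [1/(1.52−0.176)] ln[(1.52/0.176)(1 − 2.28×1.344/(0.176×50.5))]
= (1/1.344) ln[8.636 × 0.6552] = 0.7440 × ln(5.659) = 0.7440 × 1.733 = 1.290 d.
D_c = (k_d/k_a) L₀ e^(−k_d t_c) = (0.176/1.52) × 50.5 × e^(−0.176×1.290) = 0.1158 × 50.5 × 0.7969 = 4.660 mg/L.
Minimum DO = C_s − D_c = 8.64 − 4.660 = 3.980 mg/L.
x_c = v t_c = 0.103 m/s × 1.290 d × 86400 s/d = 11480 m ≈ 11.5 km.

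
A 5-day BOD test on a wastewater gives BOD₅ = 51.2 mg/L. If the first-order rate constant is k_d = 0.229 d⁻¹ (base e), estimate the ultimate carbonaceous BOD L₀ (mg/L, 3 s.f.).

BOD₅ = L₀(1 − e^(−5k_d)) ⇒ L₀ = BOD₅ / (1 − e^(−5×0.229))
= 51.2 / (1 − 0.3182) = 51.2 / 0.6818 = 75.10 mg/L.

L₀ ≈ 75.1 mg/L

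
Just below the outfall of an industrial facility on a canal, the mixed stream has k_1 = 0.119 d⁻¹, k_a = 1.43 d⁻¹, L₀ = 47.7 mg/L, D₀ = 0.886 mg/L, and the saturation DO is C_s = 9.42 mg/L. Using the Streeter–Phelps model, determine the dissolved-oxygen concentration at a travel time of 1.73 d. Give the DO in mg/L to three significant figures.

DO ≈ 6.19 mg/L

k_1 L₀/(k_a−k_1) = 0.119×47.7/(1.43−0.119) = 5.676/1.311 = 4.330 mg/L.
e^(−k_1 t) = e^(−0.119×1.730) = 0.8139; e^(−k_a t) = e^(−1.43×1.730) = 0.08426.
D = 4.330 × (0.8139 − 0.08426) + 0.886 × 0.08426 = 3.159 + 0.07465 = 3.234 mg/L.
DO = C_s − D = 9.42 − 3.234 = 6.186 mg/L.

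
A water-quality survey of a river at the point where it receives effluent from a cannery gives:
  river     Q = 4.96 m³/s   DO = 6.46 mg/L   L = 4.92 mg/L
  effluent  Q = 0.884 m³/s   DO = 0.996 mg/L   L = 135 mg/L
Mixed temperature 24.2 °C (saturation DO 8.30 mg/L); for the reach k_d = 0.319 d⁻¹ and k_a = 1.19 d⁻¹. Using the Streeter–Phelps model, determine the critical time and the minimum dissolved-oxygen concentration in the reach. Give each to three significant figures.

Mixed DO = (4.96×6.46 + 0.884×0.996)/(4.96+0.884) = 32.92/5.844 = 5.633 mg/L.
Mixed L₀ = (4.96×4.92 + 0.884×135)/(5.844) = 143.7/5.844 = 24.60 mg/L.
Initial deficit D₀ = C_s − DO₀ = 8.30 − 5.633 = 2.667 mg/L.
t_c = (1/0.8710) ln[(1.19/0.319)(1 − 2.667×0.8710/(0.319×24.60))] = 1.148 × ln(2.626) = 1.109 d.
D_c = (0.319/1.19) × 24.60 × e^(−0.319×1.109) = 0.2681 × 24.60 × 0.7021 = 4.630 mg/L.
Minimum DO = 8.30 − 4.630 = 3.670 mg/L.

t_c ≈ 1.11 d; minimum DO ≈ 3.67 mg/L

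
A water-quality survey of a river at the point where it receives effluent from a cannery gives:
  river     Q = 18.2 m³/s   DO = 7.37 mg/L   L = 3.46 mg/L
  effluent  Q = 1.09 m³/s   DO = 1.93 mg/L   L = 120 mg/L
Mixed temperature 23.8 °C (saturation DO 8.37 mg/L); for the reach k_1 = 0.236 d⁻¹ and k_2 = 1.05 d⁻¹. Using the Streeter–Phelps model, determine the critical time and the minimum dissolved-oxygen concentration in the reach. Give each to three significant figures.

Mixed DO = (18.2×7.37 + 1.09×1.93)/(18.2+1.09) = 136.2/19.29 = 7.063 mg/L.
Mixed L₀ = (18.2×3.46 + 1.09×120)/(19.29) = 193.8/19.29 = 10.05 mg/L.
Initial deficit D₀ = C_s − DO₀ = 8.37 − 7.063 = 1.307 mg/L.
t_c = (1/0.8140) ln[(1.05/0.236)(1 − 1.307×0.8140/(0.236×10.05))] = 1.229 × ln(2.452) = 1.102 d.
D_c = (0.236/1.05) × 10.05 × e^(−0.236×1.102) = 0.2248 × 10.05 × 0.7710 = 1.741 mg/L.
Minimum DO = 8.37 − 1.741 = 6.629 mg/L.

t_c ≈ 1.10 d; minimum DO ≈ 6.63 mg/L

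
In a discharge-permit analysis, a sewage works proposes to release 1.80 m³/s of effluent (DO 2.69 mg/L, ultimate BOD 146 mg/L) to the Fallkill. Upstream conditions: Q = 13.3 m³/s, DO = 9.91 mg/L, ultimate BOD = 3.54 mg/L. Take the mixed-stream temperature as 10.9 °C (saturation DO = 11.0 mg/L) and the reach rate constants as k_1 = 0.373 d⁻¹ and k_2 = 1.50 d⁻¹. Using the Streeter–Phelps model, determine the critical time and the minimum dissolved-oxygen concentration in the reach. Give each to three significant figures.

Mixed DO = (13.3×9.91 + 1.80×2.69)/(13.3+1.80) = 136.6/15.10 = 9.049 mg/L.
Mixed L₀ = (13.3×3.54 + 1.80×146)/(15.10) = 309.9/15.10 = 20.52 mg/L.
Initial deficit D₀ = C_s − DO₀ = 11.0 − 9.049 = 1.951 mg/L.
t_c = (1/1.127) ln[(1.50/0.373)(1 − 1.951×1.127/(0.373×20.52))] = 0.8873 × ln(2.867) = 0.9344 d.
D_c = (0.373/1.50) × 20.52 × e^(−0.373×0.9344) = 0.2487 × 20.52 × 0.7057 = 3.601 mg/L.
Minimum DO = 11.0 − 3.601 = 7.399 mg/L.

t_c ≈ 0.934 d; minimum DO ≈ 7.40 mg/L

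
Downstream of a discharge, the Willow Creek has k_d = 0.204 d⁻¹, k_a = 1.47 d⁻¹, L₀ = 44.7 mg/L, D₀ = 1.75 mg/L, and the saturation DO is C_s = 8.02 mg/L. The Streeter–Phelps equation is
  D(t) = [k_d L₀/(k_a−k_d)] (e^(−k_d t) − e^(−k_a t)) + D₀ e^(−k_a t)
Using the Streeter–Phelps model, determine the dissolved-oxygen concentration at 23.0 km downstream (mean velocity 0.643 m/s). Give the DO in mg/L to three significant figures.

Travel time t = x/v = 23.0 km / (0.643 m/s) = 23000 m / 0.643 m/s = 35770 s = 0.4140 d.
k_d L₀/(k_a−k_d) = 0.204×44.7/(1.47−0.204) = 9.119/1.266 = 7.203 mg/L.
e^(−k_d t) = e^(−0.204×0.4140) = 0.9190; e^(−k_a t) = e^(−1.47×0.4140) = 0.5441.
D = 7.203 × (0.9190 − 0.5441) + 1.75 × 0.5441 = 2.700 + 0.9522 = 3.652 mg/L.
DO = C_s − D = 8.02 − 3.652 = 4.368 mg/L.

DO ≈ 4.37 mg/L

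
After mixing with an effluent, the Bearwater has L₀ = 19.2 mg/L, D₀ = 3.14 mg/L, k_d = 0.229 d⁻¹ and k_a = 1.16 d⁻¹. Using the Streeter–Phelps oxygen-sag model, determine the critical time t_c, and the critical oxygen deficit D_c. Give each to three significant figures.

t_c ≈ 0.568 d; D_c ≈ 3.33 mg/L

At the critical point dD/dt = 0, so k_d L₀ e^(−k_d t) = k_a D. Substituting D(t) from the Streeter–Phelps equation and solving for t gives
t_c = ln[(k_a/k_d)(1 − D₀(k_a−k_d)/(k_d L₀))] / (k_a−k_d).
Here k_a−k_d = 0.9310 d⁻¹ and 1 − D₀(k_a−k_d)/(k_d L₀) = 1 − 3.14×0.9310/(0.229×19.2) = 0.3351, so
t_c = ln(5.066 × 0.3351) / 0.9310 = 0.5292 / 0.9310 = 0.5684 d.
D_c = (k_d/k_a) L₀ e^(−k_d t_c) = (0.229/1.16) × 19.2 × e^(−0.229×0.5684) = 0.1974 × 19.2 × 0.8779 = 3.328 mg/L.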